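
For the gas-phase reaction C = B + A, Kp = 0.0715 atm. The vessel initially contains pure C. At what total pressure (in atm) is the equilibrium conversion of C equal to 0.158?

Basis: 1 mol C initially; let X = conversion of C. Extent ξ = X.
At extent ξ: n_C = 1 − X; n_B = X; n_A = X.
Total moles n_T = 1 + X.
Kp = p_B p_A / (p_C) with p_i = (n_i/n_T)·P.
At X = 0.158: the mole-fraction product g(X) = Π y_i^ν_i = 0.0256. Since Kp = g(X)·P^{1}, P = (Kp/g)^(1/1) = (0.0715/0.0256)^(1/1) = 2.79 atm.

P = 2.79 atm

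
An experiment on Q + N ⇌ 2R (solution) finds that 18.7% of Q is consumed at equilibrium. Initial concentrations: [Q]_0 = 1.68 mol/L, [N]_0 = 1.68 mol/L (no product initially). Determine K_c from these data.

Let X = conversion of Q.
Concentrations: [Q] = 1.68 − 1.68X; [N] = 1.68 − 1.68X; [R] = 3.36X.
At X = 0.187: [Q] = 1.37, [N] = 1.37, [R] = 0.628.
K_c = [R]^2 / ([Q] [N]) = 0.212.

K_c = 0.212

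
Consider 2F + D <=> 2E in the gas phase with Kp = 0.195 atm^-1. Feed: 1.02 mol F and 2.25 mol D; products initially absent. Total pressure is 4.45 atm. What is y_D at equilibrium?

y_D = 0.666

Basis: 1.02 mol F initially; let X = conversion of F. Extent ξ = 0.51X.
Moles: n_F = 1.02 − 1.02X; n_D = 2.25 − 0.51X; n_E = 1.02X.
n_T = Σnᵢ = 3.27 − 0.51X.
Mole fractions y_i = n_i/n_T; Kp = p_E^2 / (p_F^2 p_D) with p_i = y_i·P.
Substituting and setting equal to 0.195 atm^-1 gives a polynomial in X; the root in (0,1) is X = 0.432.
Then n_D = 2.03, n_T = 3.05, so y_D = 0.666.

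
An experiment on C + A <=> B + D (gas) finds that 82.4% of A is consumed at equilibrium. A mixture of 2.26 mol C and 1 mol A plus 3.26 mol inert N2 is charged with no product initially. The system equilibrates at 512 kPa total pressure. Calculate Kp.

Kp = 2.69

Let X = conversion of A (basis 1 mol A); extent of reaction ξ = X.
Mole table: n_C = 2.26 − X; n_A = 1 − X; n_B = X; n_D = X; n_I = 3.26 (inert).
Total moles n_T = 6.52 (Δν = 0, constant).
At X = 0.824: n_C = 1.44, n_A = 0.176, n_B = 0.824, n_D = 0.824, n_T = 6.52.
p_i = (n_i/n_T)·P. Kp = p_B p_D / (p_C p_A) = 2.69.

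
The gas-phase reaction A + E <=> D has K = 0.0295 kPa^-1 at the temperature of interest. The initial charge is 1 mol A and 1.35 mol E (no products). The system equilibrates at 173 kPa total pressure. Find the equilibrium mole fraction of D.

Take 1 mol A as basis and let X be its fractional conversion, so ξ = X.
At extent ξ: n_A = 1 − X; n_E = 1.35 − X; n_D = X.
n_T = Σnᵢ = 2.35 − X.
y_i = n_i/n_T, p_i = y_i·P. K = p_D / (p_A p_E).
Equating to 0.0295 kPa^-1 and solving on 0 < X < 1: X = 0.673.
Then n_D = 0.673, n_T = 1.68, so y_D = 0.401.

y_D = 0.401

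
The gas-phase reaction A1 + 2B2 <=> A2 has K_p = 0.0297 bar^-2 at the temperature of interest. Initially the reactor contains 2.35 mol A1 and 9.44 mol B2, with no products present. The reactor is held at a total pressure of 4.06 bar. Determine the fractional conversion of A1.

X = 0.230

Basis: 2.35 mol A1 initially; let X = conversion of A1. Extent ξ = 2.35X.
At extent ξ: n_A1 = 2.35 − 2.35X; n_B2 = 9.44 − 4.7X; n_A2 = 2.35X.
n_T = Σnᵢ = 11.8 − 4.7X.
y_i = n_i/n_T, p_i = y_i·P. K_p = p_A2 / (p_A1 p_B2^2).
Setting this equal to 0.0297 bar^-2 and taking the physical root (0 < X < 1) gives X = 0.230.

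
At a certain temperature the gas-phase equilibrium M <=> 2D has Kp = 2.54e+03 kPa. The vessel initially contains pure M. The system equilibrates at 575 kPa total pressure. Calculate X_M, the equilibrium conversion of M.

Let X = conversion of M (basis 1 mol M); extent of reaction ξ = X.
Mole table: n_M = 1 − X; n_D = 2X.
Summing: n_T = 1 + X.
y_i = n_i/n_T, p_i = y_i·P. Kp = p_D^2 / (p_M).
Setting this equal to 2.54e+03 kPa and taking the physical root (0 < X < 1) gives X = 0.724.

X = 0.724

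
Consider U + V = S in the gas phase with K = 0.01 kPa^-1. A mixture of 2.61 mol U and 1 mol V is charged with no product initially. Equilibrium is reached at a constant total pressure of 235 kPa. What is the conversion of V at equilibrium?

X = 0.610

Basis: 1 mol V initially; let X = conversion of V. Extent ξ = X.
Moles: n_U = 2.61 − X; n_V = 1 − X; n_S = X.
Total moles n_T = 3.61 − X.
With p_i = (n_i/n_T)P, K = p_S / (p_U p_V).
Substituting and setting equal to 0.01 kPa^-1 gives a polynomial in X; the root in (0,1) is X = 0.610.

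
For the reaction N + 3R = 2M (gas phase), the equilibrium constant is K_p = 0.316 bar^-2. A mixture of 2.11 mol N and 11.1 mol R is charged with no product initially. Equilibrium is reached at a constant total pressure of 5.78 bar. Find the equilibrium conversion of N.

X = 0.788

Basis: 2.11 mol N initially; let X = conversion of N. Extent ξ = 2.11X.
Species balance: n_N = 2.11 − 2.11X; n_R = 11.1 − 6.33X; n_M = 4.22X.
Total moles n_T = 13.2 − 4.22X.
Mole fractions y_i = n_i/n_T; K_p = p_M^2 / (p_N p_R^3) with p_i = y_i·P.
Setting this equal to 0.316 bar^-2 and taking the physical root (0 < X < 1) gives X = 0.788.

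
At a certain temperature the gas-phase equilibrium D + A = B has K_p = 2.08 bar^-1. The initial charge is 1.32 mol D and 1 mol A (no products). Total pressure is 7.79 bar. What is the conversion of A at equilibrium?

Basis: 1 mol A initially; let X = conversion of A. Extent ξ = X.
Moles: n_D = 1.32 − X; n_A = 1 − X; n_B = X.
n_T = Σnᵢ = 2.32 − X.
y_i = n_i/n_T, p_i = y_i·P. K_p = p_B / (p_D p_A).
Setting this equal to 2.08 bar^-1 and taking the physical root (0 < X < 1) gives X = 0.840.

X = 0.840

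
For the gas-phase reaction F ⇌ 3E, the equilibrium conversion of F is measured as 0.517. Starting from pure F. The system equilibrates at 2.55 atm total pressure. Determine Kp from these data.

Kp = 12.1 atm^2

Basis: 1 mol F initially; let X = conversion of F. Extent ξ = X.
At extent ξ: n_F = 1 − X; n_E = 3X.
Summing: n_T = 1 + 2X.
At X = 0.517: n_F = 0.483, n_E = 1.55, n_T = 2.03.
p_i = (n_i/n_T)·P. Kp = p_E^3 / (p_F) = 12.1 atm^2.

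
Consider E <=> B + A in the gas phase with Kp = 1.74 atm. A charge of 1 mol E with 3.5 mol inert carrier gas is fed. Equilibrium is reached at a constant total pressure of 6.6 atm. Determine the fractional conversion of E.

X = 0.670

Take 1 mol E as basis and let X be its fractional conversion, so ξ = X.
Mole table: n_E = 1 − X; n_B = X; n_A = X; n_I = 3.5 (inert).
Summing: n_T = 4.5 + X.
With p_i = (n_i/n_T)P, Kp = p_B p_A / (p_E).
Setting this equal to 1.74 atm and taking the physical root (0 < X < 1) gives X = 0.670.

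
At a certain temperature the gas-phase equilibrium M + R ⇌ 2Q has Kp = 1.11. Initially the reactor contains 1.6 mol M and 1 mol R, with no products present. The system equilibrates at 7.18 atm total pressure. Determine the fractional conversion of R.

X = 0.430

Basis: 1 mol R initially; let X = conversion of R. Extent ξ = X.
Mole table: n_M = 1.6 − X; n_R = 1 − X; n_Q = 2X.
Since Δν = 0, n_T = 2.6 throughout.
y_i = n_i/n_T, p_i = y_i·P. Kp = p_Q^2 / (p_M p_R).
Equating to 1.11 and solving on 0 < X < 1: X = 0.430.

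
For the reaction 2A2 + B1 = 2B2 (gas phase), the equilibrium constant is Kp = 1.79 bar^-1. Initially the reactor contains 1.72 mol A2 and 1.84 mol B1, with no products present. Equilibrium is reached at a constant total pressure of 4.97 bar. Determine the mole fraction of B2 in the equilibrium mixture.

Take 1.72 mol A2 as basis and let X be its fractional conversion, so ξ = 0.86X.
Mole table: n_A2 = 1.72 − 1.72X; n_B1 = 1.84 − 0.86X; n_B2 = 1.72X.
n_T = Σnᵢ = 3.56 − 0.86X.
Mole fractions y_i = n_i/n_T; Kp = p_B2^2 / (p_A2^2 p_B1) with p_i = y_i·P.
Substituting and setting equal to 1.79 bar^-1 gives a polynomial in X; the root in (0,1) is X = 0.660.
Then n_B2 = 1.14, n_T = 2.99, so y_B2 = 0.380.

y_B2 = 0.380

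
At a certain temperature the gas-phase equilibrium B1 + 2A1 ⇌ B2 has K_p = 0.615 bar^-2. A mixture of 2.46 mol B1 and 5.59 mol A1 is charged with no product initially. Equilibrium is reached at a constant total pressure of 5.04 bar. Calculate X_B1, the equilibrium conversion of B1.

Basis: 2.46 mol B1 initially; let X = conversion of B1. Extent ξ = 2.46X.
Species balance: n_B1 = 2.46 − 2.46X; n_A1 = 5.59 − 4.92X; n_B2 = 2.46X.
Total moles n_T = 8.05 − 4.92X.
y_i = n_i/n_T, p_i = y_i·P. K_p = p_B2 / (p_B1 p_A1^2).
Setting this equal to 0.615 bar^-2 and taking the physical root (0 < X < 1) gives X = 0.749.

X = 0.749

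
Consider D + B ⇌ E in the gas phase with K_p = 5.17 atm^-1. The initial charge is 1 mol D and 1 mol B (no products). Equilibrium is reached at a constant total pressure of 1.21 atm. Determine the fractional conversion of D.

Take 1 mol D as basis and let X be its fractional conversion, so ξ = X.
At extent ξ: n_D = 1 − X; n_B = 1 − X; n_E = X.
n_T = Σnᵢ = 2 − X.
With p_i = (n_i/n_T)P, K_p = p_E / (p_D p_B).
Substituting and setting equal to 5.17 atm^-1 gives a polynomial in X; the root in (0,1) is X = 0.629.

X = 0.629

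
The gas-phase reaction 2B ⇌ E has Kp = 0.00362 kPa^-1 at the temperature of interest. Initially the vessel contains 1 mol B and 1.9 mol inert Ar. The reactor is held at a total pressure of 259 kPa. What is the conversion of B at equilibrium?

X = 0.318

Let X = conversion of B (basis 1 mol B); extent of reaction ξ = 0.5X.
Mole table: n_B = 1 − X; n_E = 0.5X; n_I = 1.9 (inert).
Total moles n_T = 2.9 − 0.5X.
With p_i = (n_i/n_T)P, Kp = p_E / (p_B^2).
Substituting and setting equal to 0.00362 kPa^-1 gives a polynomial in X; the root in (0,1) is X = 0.318.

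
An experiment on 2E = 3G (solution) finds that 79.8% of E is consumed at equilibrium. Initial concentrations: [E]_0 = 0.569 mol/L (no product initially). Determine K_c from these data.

Let X = conversion of E.
Concentrations: [E] = 0.569 − 0.569X; [G] = 0.853X.
At X = 0.798: [E] = 0.115, [G] = 0.681.
K_c = [G]^3 / ([E]^2) = 23.9 mol/L.

K_c = 23.9 mol/L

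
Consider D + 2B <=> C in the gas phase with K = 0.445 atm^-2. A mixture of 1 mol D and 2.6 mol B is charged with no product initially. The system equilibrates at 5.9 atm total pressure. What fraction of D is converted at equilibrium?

Take 1 mol D as basis and let X be its fractional conversion, so ξ = X.
Mole table: n_D = 1 − X; n_B = 2.6 − 2X; n_C = X.
Summing: n_T = 3.6 − 2X.
With p_i = (n_i/n_T)P, K = p_C / (p_D p_B^2).
This yields a degree-3 equation in X; solving on (0,1), X = 0.796.

X = 0.796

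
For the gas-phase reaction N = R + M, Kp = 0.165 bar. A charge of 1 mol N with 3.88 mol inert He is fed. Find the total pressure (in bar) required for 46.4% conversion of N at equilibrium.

Take 1 mol N as basis and let X be its fractional conversion, so ξ = X.
At extent ξ: n_N = 1 − X; n_R = X; n_M = X; n_I = 3.88 (inert).
n_T = Σnᵢ = 4.88 + X.
Kp = p_R p_M / (p_N) with p_i = (n_i/n_T)·P.
At X = 0.464: the mole-fraction product g(X) = Π y_i^ν_i = 0.07516. Since Kp = g(X)·P^{1}, P = (Kp/g)^(1/1) = (0.165/0.07516)^(1/1) = 2.2 bar.

P = 2.2 bar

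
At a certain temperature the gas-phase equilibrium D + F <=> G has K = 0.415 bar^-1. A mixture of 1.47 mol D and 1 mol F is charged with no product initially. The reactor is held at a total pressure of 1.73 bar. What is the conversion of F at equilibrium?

Take 1 mol F as basis and let X be its fractional conversion, so ξ = X.
Species balance: n_D = 1.47 − X; n_F = 1 − X; n_G = X.
Summing: n_T = 2.47 − X.
y_i = n_i/n_T, p_i = y_i·P. K = p_G / (p_D p_F).
Substituting and setting equal to 0.415 bar^-1 gives a polynomial in X; the root in (0,1) is X = 0.281.

X = 0.281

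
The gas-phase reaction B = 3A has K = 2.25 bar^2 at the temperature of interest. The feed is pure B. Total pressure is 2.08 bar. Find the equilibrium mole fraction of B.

y_B = 0.405

Take 1 mol B as basis and let X be its fractional conversion, so ξ = X.
Moles: n_B = 1 − X; n_A = 3X.
Summing: n_T = 1 + 2X.
y_i = n_i/n_T, p_i = y_i·P. K = p_A^3 / (p_B).
Substituting and setting equal to 2.25 bar^2 gives a polynomial in X; the root in (0,1) is X = 0.329.
Then n_B = 0.671, n_T = 1.66, so y_B = 0.405.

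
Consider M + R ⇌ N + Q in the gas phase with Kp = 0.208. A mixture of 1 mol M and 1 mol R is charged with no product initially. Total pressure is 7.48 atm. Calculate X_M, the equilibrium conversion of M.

X = 0.313

Basis: 1 mol M initially; let X = conversion of M. Extent ξ = X.
At extent ξ: n_M = 1 − X; n_R = 1 − X; n_N = X; n_Q = X.
Total moles n_T = 2 (Δν = 0, constant).
With p_i = (n_i/n_T)P, Kp = p_N p_Q / (p_M p_R).
Equating to 0.208 and solving on 0 < X < 1: X = 0.313.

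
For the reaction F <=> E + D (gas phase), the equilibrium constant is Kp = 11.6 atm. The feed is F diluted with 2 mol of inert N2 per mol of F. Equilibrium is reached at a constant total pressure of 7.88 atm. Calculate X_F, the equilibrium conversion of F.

Let X = conversion of F (basis 1 mol F); extent of reaction ξ = X.
Mole table: n_F = 1 − X; n_E = X; n_D = X; n_I = 2 (inert).
n_T = Σnᵢ = 3 + X.
Mole fractions y_i = n_i/n_T; Kp = p_E p_D / (p_F) with p_i = y_i·P.
Setting this equal to 11.6 atm and taking the physical root (0 < X < 1) gives X = 0.868.

X = 0.868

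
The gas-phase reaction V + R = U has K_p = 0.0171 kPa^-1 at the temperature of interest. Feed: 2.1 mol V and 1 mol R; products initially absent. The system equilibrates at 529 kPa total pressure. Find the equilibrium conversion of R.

X = 0.835

Let X = conversion of R (basis 1 mol R); extent of reaction ξ = X.
Species balance: n_V = 2.1 − X; n_R = 1 − X; n_U = X.
Summing: n_T = 3.1 − X.
y_i = n_i/n_T, p_i = y_i·P. K_p = p_U / (p_V p_R).
Substituting and setting equal to 0.0171 kPa^-1 gives a polynomial in X; the root in (0,1) is X = 0.835.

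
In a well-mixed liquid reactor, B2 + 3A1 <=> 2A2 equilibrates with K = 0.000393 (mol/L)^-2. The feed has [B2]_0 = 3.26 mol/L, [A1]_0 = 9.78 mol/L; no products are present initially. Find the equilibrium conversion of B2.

Let X = conversion of B2; extent ξ = 3.26·X mol/L.
Concentrations: [B2] = 3.26 − 3.26X; [A1] = 9.78 − 9.78X; [A2] = 6.52X.
K = [A2]^2 / ([B2] [A1]^3).
Equating to 0.000393 (mol/L)^-2: the physical root is X = 0.128.

X = 0.128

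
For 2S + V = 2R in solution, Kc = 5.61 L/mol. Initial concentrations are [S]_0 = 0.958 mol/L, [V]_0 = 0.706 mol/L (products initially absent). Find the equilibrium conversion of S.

X = 0.605

Let X = conversion of S; extent ξ = 0.958X/2 mol/L.
Concentrations: [S] = 0.958 − 0.958X; [V] = 0.706 − 0.479X; [R] = 0.958X.
Kc = [R]^2 / ([S]^2 [V]).
Solving Kc = 5.61 for X ∈ (0,1): X = 0.605.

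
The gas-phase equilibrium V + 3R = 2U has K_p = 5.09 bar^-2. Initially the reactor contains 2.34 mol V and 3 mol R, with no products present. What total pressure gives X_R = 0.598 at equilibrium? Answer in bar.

Let X = conversion of R (basis 3 mol R); extent of reaction ξ = X.
At extent ξ: n_V = 2.34 − X; n_R = 3 − 3X; n_U = 2X.
Summing: n_T = 5.34 − 2X.
K_p = p_U^2 / (p_V p_R^3) with p_i = (n_i/n_T)·P.
At X = 0.598: the mole-fraction product g(X) = Π y_i^ν_i = 8.039. Since K_p = g(X)·P^{-2}, P = (g/K_p)^(1/2) = (8.039/5.09)^(1/2) = 1.26 bar.

P = 1.26 bar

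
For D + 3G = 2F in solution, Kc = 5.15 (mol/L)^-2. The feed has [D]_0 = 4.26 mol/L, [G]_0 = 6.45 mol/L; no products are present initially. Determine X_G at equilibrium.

Let X = conversion of G; extent ξ = 6.45X/3 mol/L.
Concentrations: [D] = 4.26 − 2.15X; [G] = 6.45 − 6.45X; [F] = 4.3X.
Kc = [F]^2 / ([D] [G]^3).
Equating to 5.15 (mol/L)^-2: the physical root is X = 0.843.

X = 0.843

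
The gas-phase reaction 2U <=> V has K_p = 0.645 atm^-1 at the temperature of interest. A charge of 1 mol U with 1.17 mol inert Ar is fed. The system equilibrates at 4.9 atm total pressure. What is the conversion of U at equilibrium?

Let X = conversion of U (basis 1 mol U); extent of reaction ξ = 0.5X.
Moles: n_U = 1 − X; n_V = 0.5X; n_I = 1.17 (inert).
n_T = Σnᵢ = 2.17 − 0.5X.
With p_i = (n_i/n_T)P, K_p = p_V / (p_U^2).
Setting this equal to 0.645 atm^-1 and taking the physical root (0 < X < 1) gives X = 0.584.

X = 0.584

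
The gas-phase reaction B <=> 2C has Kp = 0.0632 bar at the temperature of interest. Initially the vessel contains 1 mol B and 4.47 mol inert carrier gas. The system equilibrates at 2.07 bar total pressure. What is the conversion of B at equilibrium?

Basis: 1 mol B initially; let X = conversion of B. Extent ξ = X.
Moles: n_B = 1 − X; n_C = 2X; n_I = 4.47 (inert).
Total moles n_T = 5.47 + X.
y_i = n_i/n_T, p_i = y_i·P. Kp = p_C^2 / (p_B).
Setting this equal to 0.0632 bar and taking the physical root (0 < X < 1) gives X = 0.187.

X = 0.187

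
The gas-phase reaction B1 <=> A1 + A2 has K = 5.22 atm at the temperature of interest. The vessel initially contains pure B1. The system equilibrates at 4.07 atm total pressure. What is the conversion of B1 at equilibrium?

Basis: 1 mol B1 initially; let X = conversion of B1. Extent ξ = X.
Species balance: n_B1 = 1 − X; n_A1 = X; n_A2 = X.
n_T = Σnᵢ = 1 + X.
With p_i = (n_i/n_T)P, K = p_A1 p_A2 / (p_B1).
Substituting and setting equal to 5.22 atm gives a polynomial in X; the root in (0,1) is X = 0.750.

X = 0.750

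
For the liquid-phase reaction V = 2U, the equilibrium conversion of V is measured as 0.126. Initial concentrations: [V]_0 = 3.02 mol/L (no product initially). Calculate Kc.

Let X = conversion of V.
Concentrations: [V] = 3.02 − 3.02X; [U] = 6.04X.
At X = 0.126: [V] = 2.64, [U] = 0.761.
Kc = [U]^2 / ([V]) = 0.219 mol/L.

Kc = 0.219 mol/L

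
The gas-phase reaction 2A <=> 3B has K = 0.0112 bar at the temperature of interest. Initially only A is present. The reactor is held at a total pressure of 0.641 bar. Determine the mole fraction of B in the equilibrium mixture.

y_B = 0.220

Basis: 1 mol A initially; let X = conversion of A. Extent ξ = 0.5X.
At extent ξ: n_A = 1 − X; n_B = 1.5X.
Total moles n_T = 1 + 0.5X.
y_i = n_i/n_T, p_i = y_i·P. K = p_B^3 / (p_A^2).
Substituting and setting equal to 0.0112 bar gives a polynomial in X; the root in (0,1) is X = 0.158.
Then n_B = 0.237, n_T = 1.08, so y_B = 0.220.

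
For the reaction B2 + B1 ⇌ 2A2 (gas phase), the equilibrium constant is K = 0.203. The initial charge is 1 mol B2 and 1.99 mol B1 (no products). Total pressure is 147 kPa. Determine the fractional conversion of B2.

X = 0.256

Basis: 1 mol B2 initially; let X = conversion of B2. Extent ξ = X.
Moles: n_B2 = 1 − X; n_B1 = 1.99 − X; n_A2 = 2X.
n_T stays at 2.99 (no change in mole number).
Mole fractions y_i = n_i/n_T; K = p_A2^2 / (p_B2 p_B1) with p_i = y_i·P.
This yields a degree-2 equation in X; solving on (0,1), X = 0.256.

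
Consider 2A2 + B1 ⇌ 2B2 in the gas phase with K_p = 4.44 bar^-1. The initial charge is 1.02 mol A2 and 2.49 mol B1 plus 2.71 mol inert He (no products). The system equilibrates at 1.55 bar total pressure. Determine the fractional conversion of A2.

Take 1.02 mol A2 as basis and let X be its fractional conversion, so ξ = 0.51X.
Moles: n_A2 = 1.02 − 1.02X; n_B1 = 2.49 − 0.51X; n_B2 = 1.02X; n_I = 2.71 (inert).
Total moles n_T = 6.22 − 0.51X.
y_i = n_i/n_T, p_i = y_i·P. K_p = p_B2^2 / (p_A2^2 p_B1).
Equating to 4.44 bar^-1 and solving on 0 < X < 1: X = 0.614.

X = 0.614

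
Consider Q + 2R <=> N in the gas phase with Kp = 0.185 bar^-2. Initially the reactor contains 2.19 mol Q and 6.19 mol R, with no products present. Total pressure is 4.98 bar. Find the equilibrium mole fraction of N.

Let X = conversion of Q (basis 2.19 mol Q); extent of reaction ξ = 2.19X.
Moles: n_Q = 2.19 − 2.19X; n_R = 6.19 − 4.38X; n_N = 2.19X.
n_T = Σnᵢ = 8.38 − 4.38X.
y_i = n_i/n_T, p_i = y_i·P. Kp = p_N / (p_Q p_R^2).
This yields a degree-3 equation in X; solving on (0,1), X = 0.631.
Then n_N = 1.38, n_T = 5.62, so y_N = 0.246.

y_N = 0.246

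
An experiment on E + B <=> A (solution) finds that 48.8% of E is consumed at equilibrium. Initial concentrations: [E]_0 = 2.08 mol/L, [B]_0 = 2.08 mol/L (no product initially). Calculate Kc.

Kc = 0.895 L/mol

Let X = conversion of E.
Concentrations: [E] = 2.08 − 2.08X; [B] = 2.08 − 2.08X; [A] = 2.08X.
At X = 0.488: [E] = 1.06, [B] = 1.06, [A] = 1.02.
Kc = [A] / ([E] [B]) = 0.895 L/mol.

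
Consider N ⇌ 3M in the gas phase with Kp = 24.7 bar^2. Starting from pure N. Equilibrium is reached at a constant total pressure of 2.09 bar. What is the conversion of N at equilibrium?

Take 1 mol N as basis and let X be its fractional conversion, so ξ = X.
Species balance: n_N = 1 − X; n_M = 3X.
n_T = Σnᵢ = 1 + 2X.
With p_i = (n_i/n_T)P, Kp = p_M^3 / (p_N).
This yields a degree-3 equation in X; solving on (0,1), X = 0.709.

X = 0.709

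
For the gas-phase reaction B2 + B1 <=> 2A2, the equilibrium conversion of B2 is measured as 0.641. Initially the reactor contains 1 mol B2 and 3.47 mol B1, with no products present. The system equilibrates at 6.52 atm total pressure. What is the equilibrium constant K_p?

K_p = 1.62

Let X = conversion of B2 (basis 1 mol B2); extent of reaction ξ = X.
Mole table: n_B2 = 1 − X; n_B1 = 3.47 − X; n_A2 = 2X.
n_T stays at 4.47 (no change in mole number).
At X = 0.641: n_B2 = 0.359, n_B1 = 2.83, n_A2 = 1.28, n_T = 4.47.
p_i = (n_i/n_T)·P. K_p = p_A2^2 / (p_B2 p_B1) = 1.62.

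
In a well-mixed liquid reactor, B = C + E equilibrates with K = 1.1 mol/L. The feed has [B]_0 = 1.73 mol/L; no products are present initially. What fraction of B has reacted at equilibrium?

X = 0.541

Let X = conversion of B; extent ξ = 1.73·X mol/L.
Concentrations: [B] = 1.73 − 1.73X; [C] = 1.73X; [E] = 1.73X.
K = [C] [E] / ([B]).
This equals 1.1 at X = 0.541 (the root in 0 < X < 1).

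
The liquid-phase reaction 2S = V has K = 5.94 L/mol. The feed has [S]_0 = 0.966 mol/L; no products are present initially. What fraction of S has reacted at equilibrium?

X = 0.745

Let X = conversion of S; extent ξ = 0.966X/2 mol/L.
Concentrations: [S] = 0.966 − 0.966X; [V] = 0.483X.
K = [V] / ([S]^2).
Solving K = 5.94 for X ∈ (0,1): X = 0.745.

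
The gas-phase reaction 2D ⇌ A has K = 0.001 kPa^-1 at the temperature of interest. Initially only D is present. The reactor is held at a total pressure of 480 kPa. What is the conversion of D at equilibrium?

X = 0.415

Take 1 mol D as basis and let X be its fractional conversion, so ξ = 0.5X.
Species balance: n_D = 1 − X; n_A = 0.5X.
Summing: n_T = 1 − 0.5X.
Mole fractions y_i = n_i/n_T; K = p_A / (p_D^2) with p_i = y_i·P.
Setting this equal to 0.001 kPa^-1 and taking the physical root (0 < X < 1) gives X = 0.415.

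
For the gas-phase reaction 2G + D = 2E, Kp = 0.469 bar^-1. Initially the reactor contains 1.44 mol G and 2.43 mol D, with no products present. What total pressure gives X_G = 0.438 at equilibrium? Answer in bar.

P = 2.18 bar

Basis: 1.44 mol G initially; let X = conversion of G. Extent ξ = 0.72X.
Moles: n_G = 1.44 − 1.44X; n_D = 2.43 − 0.72X; n_E = 1.44X.
n_T = Σnᵢ = 3.87 − 0.72X.
Kp = p_E^2 / (p_G^2 p_D) with p_i = (n_i/n_T)·P.
At X = 0.438: the mole-fraction product g(X) = Π y_i^ν_i = 1.021. Since Kp = g(X)·P^{-1}, P = (g/Kp)^(1/1) = (1.021/0.469)^(1/1) = 2.18 bar.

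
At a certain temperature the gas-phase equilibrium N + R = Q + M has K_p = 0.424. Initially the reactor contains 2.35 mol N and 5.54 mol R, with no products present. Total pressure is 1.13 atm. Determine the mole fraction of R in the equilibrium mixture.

Let X = conversion of N (basis 2.35 mol N); extent of reaction ξ = 2.35X.
Species balance: n_N = 2.35 − 2.35X; n_R = 5.54 − 2.35X; n_Q = 2.35X; n_M = 2.35X.
Since Δν = 0, n_T = 7.89 throughout.
With p_i = (n_i/n_T)P, K_p = p_Q p_M / (p_N p_R).
Equating to 0.424 and solving on 0 < X < 1: X = 0.570.
Then n_R = 4.2, n_T = 7.89, so y_R = 0.532.

y_R = 0.532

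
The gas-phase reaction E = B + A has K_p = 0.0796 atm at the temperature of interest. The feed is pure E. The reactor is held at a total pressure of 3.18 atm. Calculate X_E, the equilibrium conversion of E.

X = 0.156

Take 1 mol E as basis and let X be its fractional conversion, so ξ = X.
Mole table: n_E = 1 − X; n_B = X; n_A = X.
Total moles n_T = 1 + X.
With p_i = (n_i/n_T)P, K_p = p_B p_A / (p_E).
Setting this equal to 0.0796 atm and taking the physical root (0 < X < 1) gives X = 0.156.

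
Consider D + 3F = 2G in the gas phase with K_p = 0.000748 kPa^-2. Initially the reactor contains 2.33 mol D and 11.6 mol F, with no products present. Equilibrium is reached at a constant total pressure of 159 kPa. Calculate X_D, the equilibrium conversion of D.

X = 0.827

Take 2.33 mol D as basis and let X be its fractional conversion, so ξ = 2.33X.
Moles: n_D = 2.33 − 2.33X; n_F = 11.6 − 6.99X; n_G = 4.66X.
n_T = Σnᵢ = 13.9 − 4.66X.
Mole fractions y_i = n_i/n_T; K_p = p_G^2 / (p_D p_F^3) with p_i = y_i·P.
Substituting and setting equal to 0.000748 kPa^-2 gives a polynomial in X; the root in (0,1) is X = 0.827.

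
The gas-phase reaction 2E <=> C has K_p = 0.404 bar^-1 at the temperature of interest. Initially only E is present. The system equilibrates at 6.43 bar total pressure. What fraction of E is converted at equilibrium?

Take 1 mol E as basis and let X be its fractional conversion, so ξ = 0.5X.
Species balance: n_E = 1 − X; n_C = 0.5X.
Summing: n_T = 1 − 0.5X.
With p_i = (n_i/n_T)P, K_p = p_C / (p_E^2).
Equating to 0.404 bar^-1 and solving on 0 < X < 1: X = 0.704.

X = 0.704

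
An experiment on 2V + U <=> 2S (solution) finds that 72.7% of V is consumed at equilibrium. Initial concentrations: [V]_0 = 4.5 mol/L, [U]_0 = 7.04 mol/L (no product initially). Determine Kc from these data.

Kc = 1.31 L/mol

Let X = conversion of V.
Concentrations: [V] = 4.5 − 4.5X; [U] = 7.04 − 2.25X; [S] = 4.5X.
At X = 0.727: [V] = 1.23, [U] = 5.4, [S] = 3.27.
Kc = [S]^2 / ([V]^2 [U]) = 1.31 L/mol.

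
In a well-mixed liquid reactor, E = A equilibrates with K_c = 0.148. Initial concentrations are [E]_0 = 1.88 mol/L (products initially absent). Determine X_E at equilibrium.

Let X = conversion of E; extent ξ = 1.88·X mol/L.
Concentrations: [E] = 1.88 − 1.88X; [A] = 1.88X.
K_c = [A] / ([E]).
Solving K_c = 0.148 for X ∈ (0,1): X = 0.129.

X = 0.129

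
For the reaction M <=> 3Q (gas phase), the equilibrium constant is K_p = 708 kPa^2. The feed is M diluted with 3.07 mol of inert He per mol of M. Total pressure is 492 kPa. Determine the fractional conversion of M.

X = 0.121

Basis: 1 mol M initially; let X = conversion of M. Extent ξ = X.
Species balance: n_M = 1 − X; n_Q = 3X; n_I = 3.07 (inert).
Summing: n_T = 4.07 + 2X.
y_i = n_i/n_T, p_i = y_i·P. K_p = p_Q^3 / (p_M).
Setting this equal to 708 kPa^2 and taking the physical root (0 < X < 1) gives X = 0.121.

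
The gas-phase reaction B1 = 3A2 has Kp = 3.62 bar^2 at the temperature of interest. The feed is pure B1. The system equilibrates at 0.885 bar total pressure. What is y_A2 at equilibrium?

y_A2 = 0.862

Basis: 1 mol B1 initially; let X = conversion of B1. Extent ξ = X.
Mole table: n_B1 = 1 − X; n_A2 = 3X.
Total moles n_T = 1 + 2X.
With p_i = (n_i/n_T)P, Kp = p_A2^3 / (p_B1).
Substituting and setting equal to 3.62 bar^2 gives a polynomial in X; the root in (0,1) is X = 0.675.
Then n_A2 = 2.02, n_T = 2.35, so y_A2 = 0.862.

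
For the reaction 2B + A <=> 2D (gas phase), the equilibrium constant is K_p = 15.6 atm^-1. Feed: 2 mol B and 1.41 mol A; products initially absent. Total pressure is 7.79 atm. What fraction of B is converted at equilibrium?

Let X = conversion of B (basis 2 mol B); extent of reaction ξ = X.
Mole table: n_B = 2 − 2X; n_A = 1.41 − X; n_D = 2X.
Total moles n_T = 3.41 − X.
With p_i = (n_i/n_T)P, K_p = p_D^2 / (p_B^2 p_A).
Substituting and setting equal to 15.6 atm^-1 gives a polynomial in X; the root in (0,1) is X = 0.839.

X = 0.839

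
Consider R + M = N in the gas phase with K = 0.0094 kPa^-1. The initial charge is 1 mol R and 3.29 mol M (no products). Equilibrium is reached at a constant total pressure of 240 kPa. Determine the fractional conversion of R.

Basis: 1 mol R initially; let X = conversion of R. Extent ξ = X.
Mole table: n_R = 1 − X; n_M = 3.29 − X; n_N = X.
Total moles n_T = 4.29 − X.
With p_i = (n_i/n_T)P, K = p_N / (p_R p_M).
Substituting and setting equal to 0.0094 kPa^-1 gives a polynomial in X; the root in (0,1) is X = 0.621.

X = 0.621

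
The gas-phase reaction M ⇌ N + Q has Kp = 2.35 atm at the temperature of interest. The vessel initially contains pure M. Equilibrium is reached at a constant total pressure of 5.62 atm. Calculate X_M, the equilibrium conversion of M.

X = 0.543

Let X = conversion of M (basis 1 mol M); extent of reaction ξ = X.
Moles: n_M = 1 − X; n_N = X; n_Q = X.
Summing: n_T = 1 + X.
y_i = n_i/n_T, p_i = y_i·P. Kp = p_N p_Q / (p_M).
Equating to 2.35 atm and solving on 0 < X < 1: X = 0.543.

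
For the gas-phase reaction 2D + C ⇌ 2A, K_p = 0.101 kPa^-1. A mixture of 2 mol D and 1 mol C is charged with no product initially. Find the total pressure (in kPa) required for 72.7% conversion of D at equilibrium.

Take 2 mol D as basis and let X be its fractional conversion, so ξ = X.
Moles: n_D = 2 − 2X; n_C = 1 − X; n_A = 2X.
n_T = Σnᵢ = 3 − X.
K_p = p_A^2 / (p_D^2 p_C) with p_i = (n_i/n_T)·P.
At X = 0.727: the mole-fraction product g(X) = Π y_i^ν_i = 59.04. Since K_p = g(X)·P^{-1}, P = (g/K_p)^(1/1) = (59.04/0.101)^(1/1) = 585 kPa.

P = 585 kPa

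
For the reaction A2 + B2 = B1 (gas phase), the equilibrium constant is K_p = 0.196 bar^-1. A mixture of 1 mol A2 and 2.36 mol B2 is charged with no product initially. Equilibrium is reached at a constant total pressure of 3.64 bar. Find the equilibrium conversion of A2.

Let X = conversion of A2 (basis 1 mol A2); extent of reaction ξ = X.
Moles: n_A2 = 1 − X; n_B2 = 2.36 − X; n_B1 = X.
Summing: n_T = 3.36 − X.
y_i = n_i/n_T, p_i = y_i·P. K_p = p_B1 / (p_A2 p_B2).
Setting this equal to 0.196 bar^-1 and taking the physical root (0 < X < 1) gives X = 0.324.

X = 0.324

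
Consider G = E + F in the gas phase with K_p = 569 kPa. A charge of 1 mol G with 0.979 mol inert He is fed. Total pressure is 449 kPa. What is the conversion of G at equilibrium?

Let X = conversion of G (basis 1 mol G); extent of reaction ξ = X.
At extent ξ: n_G = 1 − X; n_E = X; n_F = X; n_I = 0.979 (inert).
n_T = Σnᵢ = 1.98 + X.
y_i = n_i/n_T, p_i = y_i·P. K_p = p_E p_F / (p_G).
Equating to 569 kPa and solving on 0 < X < 1: X = 0.813.

X = 0.813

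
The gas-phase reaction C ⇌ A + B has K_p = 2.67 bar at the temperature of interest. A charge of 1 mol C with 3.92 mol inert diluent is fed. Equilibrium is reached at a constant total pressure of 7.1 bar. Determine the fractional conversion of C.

X = 0.742

Basis: 1 mol C initially; let X = conversion of C. Extent ξ = X.
At extent ξ: n_C = 1 − X; n_A = X; n_B = X; n_I = 3.92 (inert).
Total moles n_T = 4.92 + X.
With p_i = (n_i/n_T)P, K_p = p_A p_B / (p_C).
This yields a degree-2 equation in X; solving on (0,1), X = 0.742.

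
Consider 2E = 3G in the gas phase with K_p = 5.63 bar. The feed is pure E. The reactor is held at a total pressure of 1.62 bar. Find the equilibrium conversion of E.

X = 0.599

Basis: 1 mol E initially; let X = conversion of E. Extent ξ = 0.5X.
At extent ξ: n_E = 1 − X; n_G = 1.5X.
n_T = Σnᵢ = 1 + 0.5X.
Mole fractions y_i = n_i/n_T; K_p = p_G^3 / (p_E^2) with p_i = y_i·P.
Substituting and setting equal to 5.63 bar gives a polynomial in X; the root in (0,1) is X = 0.599.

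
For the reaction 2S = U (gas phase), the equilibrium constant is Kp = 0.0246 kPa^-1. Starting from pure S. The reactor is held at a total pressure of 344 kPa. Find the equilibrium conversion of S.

X = 0.831

Take 1 mol S as basis and let X be its fractional conversion, so ξ = 0.5X.
Mole table: n_S = 1 − X; n_U = 0.5X.
Total moles n_T = 1 − 0.5X.
With p_i = (n_i/n_T)P, Kp = p_U / (p_S^2).
Setting this equal to 0.0246 kPa^-1 and taking the physical root (0 < X < 1) gives X = 0.831.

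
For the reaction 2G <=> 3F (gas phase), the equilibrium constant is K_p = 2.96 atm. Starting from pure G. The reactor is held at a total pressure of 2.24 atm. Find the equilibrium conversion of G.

Take 1 mol G as basis and let X be its fractional conversion, so ξ = 0.5X.
Species balance: n_G = 1 − X; n_F = 1.5X.
Total moles n_T = 1 + 0.5X.
y_i = n_i/n_T, p_i = y_i·P. K_p = p_F^3 / (p_G^2).
Setting this equal to 2.96 atm and taking the physical root (0 < X < 1) gives X = 0.498.

X = 0.498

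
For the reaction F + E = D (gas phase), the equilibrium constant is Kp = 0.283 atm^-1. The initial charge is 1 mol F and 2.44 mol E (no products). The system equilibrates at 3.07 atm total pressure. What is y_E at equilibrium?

Take 1 mol F as basis and let X be its fractional conversion, so ξ = X.
Mole table: n_F = 1 − X; n_E = 2.44 − X; n_D = X.
Total moles n_T = 3.44 − X.
With p_i = (n_i/n_T)P, Kp = p_D / (p_F p_E).
Substituting and setting equal to 0.283 atm^-1 gives a polynomial in X; the root in (0,1) is X = 0.369.
Then n_E = 2.07, n_T = 3.07, so y_E = 0.674.

y_E = 0.674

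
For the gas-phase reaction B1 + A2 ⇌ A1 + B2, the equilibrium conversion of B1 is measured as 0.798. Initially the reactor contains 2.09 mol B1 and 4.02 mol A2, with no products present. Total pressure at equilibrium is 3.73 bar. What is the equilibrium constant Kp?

Basis: 2.09 mol B1 initially; let X = conversion of B1. Extent ξ = 2.09X.
Mole table: n_B1 = 2.09 − 2.09X; n_A2 = 4.02 − 2.09X; n_A1 = 2.09X; n_B2 = 2.09X.
Since Δν = 0, n_T = 6.11 throughout.
At X = 0.798: n_B1 = 0.422, n_A2 = 2.35, n_A1 = 1.67, n_B2 = 1.67, n_T = 6.11.
p_i = (n_i/n_T)·P. Kp = p_A1 p_B2 / (p_B1 p_A2) = 2.8.

Kp = 2.8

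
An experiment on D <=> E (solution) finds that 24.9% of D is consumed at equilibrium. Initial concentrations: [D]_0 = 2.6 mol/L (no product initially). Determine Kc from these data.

Kc = 0.332

Let X = conversion of D.
Concentrations: [D] = 2.6 − 2.6X; [E] = 2.6X.
At X = 0.249: [D] = 1.95, [E] = 0.647.
Kc = [E] / ([D]) = 0.332.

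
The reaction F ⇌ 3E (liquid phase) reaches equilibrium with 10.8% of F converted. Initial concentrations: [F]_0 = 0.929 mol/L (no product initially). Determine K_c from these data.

Let X = conversion of F.
Concentrations: [F] = 0.929 − 0.929X; [E] = 2.79X.
At X = 0.108: [F] = 0.829, [E] = 0.301.
K_c = [E]^3 / ([F]) = 0.0329 (mol/L)^2.

K_c = 0.0329 (mol/L)^2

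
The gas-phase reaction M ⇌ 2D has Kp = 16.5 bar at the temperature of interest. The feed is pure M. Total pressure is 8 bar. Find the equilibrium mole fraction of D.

y_D = 0.737

Let X = conversion of M (basis 1 mol M); extent of reaction ξ = X.
At extent ξ: n_M = 1 − X; n_D = 2X.
Total moles n_T = 1 + X.
Mole fractions y_i = n_i/n_T; Kp = p_D^2 / (p_M) with p_i = y_i·P.
Substituting and setting equal to 16.5 bar gives a polynomial in X; the root in (0,1) is X = 0.583.
Then n_D = 1.17, n_T = 1.58, so y_D = 0.737.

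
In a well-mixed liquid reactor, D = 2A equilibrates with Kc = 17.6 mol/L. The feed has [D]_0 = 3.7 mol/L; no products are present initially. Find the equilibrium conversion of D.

Let X = conversion of D; extent ξ = 3.7·X mol/L.
Concentrations: [D] = 3.7 − 3.7X; [A] = 7.4X.
Kc = [A]^2 / ([D]).
Equating to 17.6 mol/L: the physical root is X = 0.647.

X = 0.647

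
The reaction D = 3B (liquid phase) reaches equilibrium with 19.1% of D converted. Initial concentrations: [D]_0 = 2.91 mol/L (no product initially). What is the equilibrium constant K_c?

Let X = conversion of D.
Concentrations: [D] = 2.91 − 2.91X; [B] = 8.73X.
At X = 0.191: [D] = 2.35, [B] = 1.67.
K_c = [B]^3 / ([D]) = 1.97 (mol/L)^2.

K_c = 1.97 (mol/L)^2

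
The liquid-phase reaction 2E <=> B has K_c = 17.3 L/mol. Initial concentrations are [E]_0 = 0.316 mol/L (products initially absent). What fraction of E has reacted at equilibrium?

X = 0.740

Let X = conversion of E; extent ξ = 0.316X/2 mol/L.
Concentrations: [E] = 0.316 − 0.316X; [B] = 0.158X.
K_c = [B] / ([E]^2).
This equals 17.3 at X = 0.740 (the root in 0 < X < 1).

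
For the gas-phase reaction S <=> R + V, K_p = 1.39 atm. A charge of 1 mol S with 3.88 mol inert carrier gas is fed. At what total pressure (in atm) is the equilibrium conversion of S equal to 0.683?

Take 1 mol S as basis and let X be its fractional conversion, so ξ = X.
At extent ξ: n_S = 1 − X; n_R = X; n_V = X; n_I = 3.88 (inert).
n_T = Σnᵢ = 4.88 + X.
K_p = p_R p_V / (p_S) with p_i = (n_i/n_T)·P.
At X = 0.683: the mole-fraction product g(X) = Π y_i^ν_i = 0.2645. Since K_p = g(X)·P^{1}, P = (K_p/g)^(1/1) = (1.39/0.2645)^(1/1) = 5.25 atm.

P = 5.25 atm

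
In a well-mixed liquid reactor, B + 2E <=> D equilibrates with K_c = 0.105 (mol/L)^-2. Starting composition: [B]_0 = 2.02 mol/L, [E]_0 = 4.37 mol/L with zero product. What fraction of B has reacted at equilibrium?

X = 0.425

Let X = conversion of B; extent ξ = 2.02·X mol/L.
Concentrations: [B] = 2.02 − 2.02X; [E] = 4.37 − 4.04X; [D] = 2.02X.
K_c = [D] / ([B] [E]^2).
This equals 0.105 at X = 0.425 (the root in 0 < X < 1).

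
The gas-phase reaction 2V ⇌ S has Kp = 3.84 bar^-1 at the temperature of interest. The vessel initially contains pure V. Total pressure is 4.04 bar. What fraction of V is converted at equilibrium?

Take 1 mol V as basis and let X be its fractional conversion, so ξ = 0.5X.
Species balance: n_V = 1 − X; n_S = 0.5X.
Total moles n_T = 1 − 0.5X.
With p_i = (n_i/n_T)P, Kp = p_S / (p_V^2).
Setting this equal to 3.84 bar^-1 and taking the physical root (0 < X < 1) gives X = 0.874.

X = 0.874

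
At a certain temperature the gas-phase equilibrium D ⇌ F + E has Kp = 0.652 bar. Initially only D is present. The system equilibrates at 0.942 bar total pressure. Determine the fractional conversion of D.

X = 0.640

Take 1 mol D as basis and let X be its fractional conversion, so ξ = X.
Mole table: n_D = 1 − X; n_F = X; n_E = X.
Total moles n_T = 1 + X.
With p_i = (n_i/n_T)P, Kp = p_F p_E / (p_D).
Setting this equal to 0.652 bar and taking the physical root (0 < X < 1) gives X = 0.640.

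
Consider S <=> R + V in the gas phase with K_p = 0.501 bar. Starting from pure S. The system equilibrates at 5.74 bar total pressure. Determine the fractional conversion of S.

Let X = conversion of S (basis 1 mol S); extent of reaction ξ = X.
At extent ξ: n_S = 1 − X; n_R = X; n_V = X.
Summing: n_T = 1 + X.
With p_i = (n_i/n_T)P, K_p = p_R p_V / (p_S).
Substituting and setting equal to 0.501 bar gives a polynomial in X; the root in (0,1) is X = 0.283.

X = 0.283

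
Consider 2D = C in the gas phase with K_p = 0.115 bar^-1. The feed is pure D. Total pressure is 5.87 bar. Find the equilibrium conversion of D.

Let X = conversion of D (basis 1 mol D); extent of reaction ξ = 0.5X.
At extent ξ: n_D = 1 − X; n_C = 0.5X.
n_T = Σnᵢ = 1 − 0.5X.
Mole fractions y_i = n_i/n_T; K_p = p_C / (p_D^2) with p_i = y_i·P.
Equating to 0.115 bar^-1 and solving on 0 < X < 1: X = 0.480.

X = 0.480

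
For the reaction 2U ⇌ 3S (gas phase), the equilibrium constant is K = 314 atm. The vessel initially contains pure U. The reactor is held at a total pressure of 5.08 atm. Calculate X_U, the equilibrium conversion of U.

Take 1 mol U as basis and let X be its fractional conversion, so ξ = 0.5X.
Species balance: n_U = 1 − X; n_S = 1.5X.
Summing: n_T = 1 + 0.5X.
Mole fractions y_i = n_i/n_T; K = p_S^3 / (p_U^2) with p_i = y_i·P.
Setting this equal to 314 atm and taking the physical root (0 < X < 1) gives X = 0.847.

X = 0.847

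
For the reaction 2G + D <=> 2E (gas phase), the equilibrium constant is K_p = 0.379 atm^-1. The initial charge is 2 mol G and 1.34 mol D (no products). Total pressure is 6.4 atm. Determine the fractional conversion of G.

X = 0.462

Basis: 2 mol G initially; let X = conversion of G. Extent ξ = X.
At extent ξ: n_G = 2 − 2X; n_D = 1.34 − X; n_E = 2X.
n_T = Σnᵢ = 3.34 − X.
With p_i = (n_i/n_T)P, K_p = p_E^2 / (p_G^2 p_D).
Substituting and setting equal to 0.379 atm^-1 gives a polynomial in X; the root in (0,1) is X = 0.462.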